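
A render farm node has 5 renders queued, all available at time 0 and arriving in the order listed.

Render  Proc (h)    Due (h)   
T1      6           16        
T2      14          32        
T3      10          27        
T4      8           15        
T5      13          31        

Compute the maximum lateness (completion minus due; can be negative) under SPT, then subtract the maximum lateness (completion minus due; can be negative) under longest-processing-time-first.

-16

SPT (increasing processing time): T1 T4 T3 T5 T2.
T1: 0→6, due 16, lateness -10
T4: 6→14, due 15, lateness -1
T3: 14→24, due 27, lateness -3
T5: 24→37, due 31, lateness 6
T2: 37→51, due 32, lateness 19
Maximum = 19.
LPT (decreasing processing time): T2 T5 T3 T4 T1.
T2: 0→14, due 32, lateness -18
T5: 14→27, due 31, lateness -4
T3: 27→37, due 27, lateness 10
T4: 37→45, due 15, lateness 30
T1: 45→51, due 16, lateness 35
Maximum = 35.
Difference = 19 − 35 = -16.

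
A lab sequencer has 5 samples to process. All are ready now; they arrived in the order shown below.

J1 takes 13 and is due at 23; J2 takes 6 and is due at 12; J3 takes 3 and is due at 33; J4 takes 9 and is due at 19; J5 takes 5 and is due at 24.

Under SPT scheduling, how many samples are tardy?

SPT (increasing processing time): J3 J5 J2 J4 J1.
J3: 0→3, due 33, tardiness 0
J5: 3→8, due 24, tardiness 0
J2: 8→14, due 12, tardiness 2
J4: 14→23, due 19, tardiness 4
J1: 23→36, due 23, tardiness 13
Late samples: 3.

3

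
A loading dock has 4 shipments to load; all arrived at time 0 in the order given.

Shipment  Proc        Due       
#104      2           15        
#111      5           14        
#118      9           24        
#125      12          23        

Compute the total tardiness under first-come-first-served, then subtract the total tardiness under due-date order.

FIFO (arrival order): #104 #111 #118 #125.
#104: 0→2, due 15, tardiness 0
#111: 2→7, due 14, tardiness 0
#118: 7→16, due 24, tardiness 0
#125: 16→28, due 23, tardiness 5
Sum = 0+0+0+5 = 5.
EDD (increasing due date): #111 #104 #125 #118.
#111: 0→5, due 14, tardiness 0
#104: 5→7, due 15, tardiness 0
#125: 7→19, due 23, tardiness 0
#118: 19→28, due 24, tardiness 4
Sum = 0+0+0+4 = 4.
Difference = 5 − 4 = 1.

1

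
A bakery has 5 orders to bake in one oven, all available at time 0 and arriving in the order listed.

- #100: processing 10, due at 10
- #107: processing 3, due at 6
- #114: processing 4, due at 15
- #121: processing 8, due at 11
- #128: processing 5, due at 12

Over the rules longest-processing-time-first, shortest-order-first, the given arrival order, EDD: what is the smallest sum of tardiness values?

29

LPT (decreasing processing time): #100 #121 #128 #114 #107.
#100: 0→10, due 10, tardiness 0
#121: 10→18, due 11, tardiness 7
#128: 18→23, due 12, tardiness 11
#114: 23→27, due 15, tardiness 12
#107: 27→30, due 6, tardiness 24
Sum = 0+7+11+12+24 = 54.
SPT (increasing processing time): #107 #114 #128 #121 #100.
#107: 0→3, due 6, tardiness 0
#114: 3→7, due 15, tardiness 0
#128: 7→12, due 12, tardiness 0
#121: 12→20, due 11, tardiness 9
#100: 20→30, due 10, tardiness 20
Sum = 0+0+0+9+20 = 29.
FIFO (arrival order): #100 #107 #114 #121 #128.
#100: 0→10, due 10, tardiness 0
#107: 10→13, due 6, tardiness 7
#114: 13→17, due 15, tardiness 2
#121: 17→25, due 11, tardiness 14
#128: 25→30, due 12, tardiness 18
Sum = 0+7+2+14+18 = 41.
EDD (increasing due date): #107 #100 #121 #128 #114.
#107: 0→3, due 6, tardiness 0
#100: 3→13, due 10, tardiness 3
#121: 13→21, due 11, tardiness 10
#128: 21→26, due 12, tardiness 14
#114: 26→30, due 15, tardiness 15
Sum = 0+3+10+14+15 = 42.
LPT 54, SPT 29, FIFO 41, EDD 42 → minimum 29.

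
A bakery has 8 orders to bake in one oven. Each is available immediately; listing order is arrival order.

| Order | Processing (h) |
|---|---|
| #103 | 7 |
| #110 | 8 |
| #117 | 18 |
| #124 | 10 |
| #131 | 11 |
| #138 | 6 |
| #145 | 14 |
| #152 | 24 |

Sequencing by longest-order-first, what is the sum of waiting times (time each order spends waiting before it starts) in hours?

LPT (decreasing processing time): #152 #117 #145 #131 #124 #110 #103 #138.
#152: waits 0, runs 0→24
#117: waits 24, runs 24→42
#145: waits 42, runs 42→56
#131: waits 56, runs 56→67
#124: waits 67, runs 67→77
#110: waits 77, runs 77→85
#103: waits 85, runs 85→92
#138: waits 92, runs 92→98
Sum = 0+24+42+56+67+77+85+92 = 443.

443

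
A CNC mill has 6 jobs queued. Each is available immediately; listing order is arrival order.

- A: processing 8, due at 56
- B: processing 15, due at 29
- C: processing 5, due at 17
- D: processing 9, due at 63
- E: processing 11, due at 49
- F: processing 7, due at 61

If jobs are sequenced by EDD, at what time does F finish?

EDD (increasing due date): C B E A F D.
C: 0→5
B: 5→20
E: 20→31
A: 31→39
F: 39→46

46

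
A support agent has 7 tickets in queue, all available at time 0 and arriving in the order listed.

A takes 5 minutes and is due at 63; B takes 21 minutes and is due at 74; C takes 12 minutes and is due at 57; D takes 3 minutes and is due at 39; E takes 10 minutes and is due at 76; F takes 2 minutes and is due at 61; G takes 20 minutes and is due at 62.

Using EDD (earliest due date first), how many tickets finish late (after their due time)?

EDD (increasing due date): D C F G A B E.
D: 0→3, due 39, tardiness 0
C: 3→15, due 57, tardiness 0
F: 15→17, due 61, tardiness 0
G: 17→37, due 62, tardiness 0
A: 37→42, due 63, tardiness 0
B: 42→63, due 74, tardiness 0
E: 63→73, due 76, tardiness 0
Late tickets: 0.

0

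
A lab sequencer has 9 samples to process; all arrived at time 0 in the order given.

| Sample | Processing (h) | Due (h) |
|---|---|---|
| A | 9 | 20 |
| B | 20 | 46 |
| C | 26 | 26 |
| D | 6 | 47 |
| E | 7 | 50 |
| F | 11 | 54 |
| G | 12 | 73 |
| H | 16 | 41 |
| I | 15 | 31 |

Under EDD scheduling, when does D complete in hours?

EDD (increasing due date): A C I H B D E F G.
A: 0→9
C: 9→35
I: 35→50
H: 50→66
B: 66→86
D: 86→92

92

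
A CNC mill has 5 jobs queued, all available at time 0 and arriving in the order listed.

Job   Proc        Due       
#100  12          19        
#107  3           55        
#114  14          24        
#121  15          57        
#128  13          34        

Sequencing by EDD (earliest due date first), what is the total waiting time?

119

EDD (increasing due date): #100 #114 #128 #107 #121.
#100: waits 0, runs 0→12
#114: waits 12, runs 12→26
#128: waits 26, runs 26→39
#107: waits 39, runs 39→42
#121: waits 42, runs 42→57
Sum = 0+12+26+39+42 = 119.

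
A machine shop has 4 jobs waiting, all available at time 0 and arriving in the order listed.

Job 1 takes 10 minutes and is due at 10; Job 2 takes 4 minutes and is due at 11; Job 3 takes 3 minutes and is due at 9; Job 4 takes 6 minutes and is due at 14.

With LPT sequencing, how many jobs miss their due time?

LPT (decreasing processing time): Job 1 Job 4 Job 2 Job 3.
Job 1: 0→10, due 10, tardiness 0
Job 4: 10→16, due 14, tardiness 2
Job 2: 16→20, due 11, tardiness 9
Job 3: 20→23, due 9, tardiness 14
Late jobs: 3.

3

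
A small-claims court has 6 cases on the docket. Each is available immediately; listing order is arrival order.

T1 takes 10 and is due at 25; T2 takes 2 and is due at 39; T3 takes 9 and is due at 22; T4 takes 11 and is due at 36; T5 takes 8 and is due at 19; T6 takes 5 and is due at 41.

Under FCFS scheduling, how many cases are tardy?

2

FIFO (arrival order): T1 T2 T3 T4 T5 T6.
T1: 0→10, due 25, tardiness 0
T2: 10→12, due 39, tardiness 0
T3: 12→21, due 22, tardiness 0
T4: 21→32, due 36, tardiness 0
T5: 32→40, due 19, tardiness 21
T6: 40→45, due 41, tardiness 4
Late cases: 2.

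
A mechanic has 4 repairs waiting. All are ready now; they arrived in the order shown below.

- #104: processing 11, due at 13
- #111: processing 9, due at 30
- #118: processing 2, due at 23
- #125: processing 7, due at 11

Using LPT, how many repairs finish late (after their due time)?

LPT (decreasing processing time): #104 #111 #125 #118.
#104: 0→11, due 13, tardiness 0
#111: 11→20, due 30, tardiness 0
#125: 20→27, due 11, tardiness 16
#118: 27→29, due 23, tardiness 6
Late repairs: 2.

2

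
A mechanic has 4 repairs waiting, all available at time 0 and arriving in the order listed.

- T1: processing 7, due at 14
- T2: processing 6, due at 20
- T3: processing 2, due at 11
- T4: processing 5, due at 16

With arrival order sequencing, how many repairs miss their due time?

2

FIFO (arrival order): T1 T2 T3 T4.
T1: 0→7, due 14, tardiness 0
T2: 7→13, due 20, tardiness 0
T3: 13→15, due 11, tardiness 4
T4: 15→20, due 16, tardiness 4
Late repairs: 2.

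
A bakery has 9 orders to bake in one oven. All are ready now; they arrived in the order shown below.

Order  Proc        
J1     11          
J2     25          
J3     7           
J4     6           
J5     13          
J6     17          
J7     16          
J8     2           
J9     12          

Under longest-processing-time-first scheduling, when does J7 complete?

58

LPT (decreasing processing time): J2 J6 J7 J5 J9 J1 J3 J4 J8.
J2: 0→25
J6: 25→42
J7: 42→58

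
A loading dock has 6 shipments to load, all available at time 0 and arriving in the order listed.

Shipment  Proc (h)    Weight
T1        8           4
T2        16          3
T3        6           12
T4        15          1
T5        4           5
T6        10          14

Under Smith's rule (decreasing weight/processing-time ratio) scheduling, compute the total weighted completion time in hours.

699

WSPT (decreasing weight/processing-time ratio): T3 T6 T5 T1 T2 T4.
T3: finishes 6, weight 12, w·C = 72
T6: finishes 16, weight 14, w·C = 224
T5: finishes 20, weight 5, w·C = 100
T1: finishes 28, weight 4, w·C = 112
T2: finishes 44, weight 3, w·C = 132
T4: finishes 59, weight 1, w·C = 59
Sum = 72+224+100+112+132+59 = 699.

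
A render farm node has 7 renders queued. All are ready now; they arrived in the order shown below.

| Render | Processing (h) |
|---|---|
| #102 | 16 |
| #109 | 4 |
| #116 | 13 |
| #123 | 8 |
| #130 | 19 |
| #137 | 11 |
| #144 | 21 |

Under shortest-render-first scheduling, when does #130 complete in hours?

SPT (increasing processing time): #109 #123 #137 #116 #102 #130 #144.
#109: 0→4
#123: 4→12
#137: 12→23
#116: 23→36
#102: 36→52
#130: 52→71

71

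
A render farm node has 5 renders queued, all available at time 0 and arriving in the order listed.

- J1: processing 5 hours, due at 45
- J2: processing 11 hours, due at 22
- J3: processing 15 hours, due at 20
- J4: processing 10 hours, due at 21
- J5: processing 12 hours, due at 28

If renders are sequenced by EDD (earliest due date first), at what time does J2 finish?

36

EDD (increasing due date): J3 J4 J2 J5 J1.
J3: 0→15
J4: 15→25
J2: 25→36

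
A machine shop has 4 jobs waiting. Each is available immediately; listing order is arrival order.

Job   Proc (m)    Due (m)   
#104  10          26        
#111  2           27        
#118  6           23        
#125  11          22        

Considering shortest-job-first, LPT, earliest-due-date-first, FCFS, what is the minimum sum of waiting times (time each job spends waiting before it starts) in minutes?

SPT (increasing processing time): #111 #118 #104 #125.
#111: waits 0, runs 0→2
#118: waits 2, runs 2→8
#104: waits 8, runs 8→18
#125: waits 18, runs 18→29
Sum = 0+2+8+18 = 28.
LPT (decreasing processing time): #125 #104 #118 #111.
#125: waits 0, runs 0→11
#104: waits 11, runs 11→21
#118: waits 21, runs 21→27
#111: waits 27, runs 27→29
Sum = 0+11+21+27 = 59.
EDD (increasing due date): #125 #118 #104 #111.
#125: waits 0, runs 0→11
#118: waits 11, runs 11→17
#104: waits 17, runs 17→27
#111: waits 27, runs 27→29
Sum = 0+11+17+27 = 55.
FIFO (arrival order): #104 #111 #118 #125.
#104: waits 0, runs 0→10
#111: waits 10, runs 10→12
#118: waits 12, runs 12→18
#125: waits 18, runs 18→29
Sum = 0+10+12+18 = 40.
SPT 28, LPT 59, EDD 55, FIFO 40 → minimum 28.

28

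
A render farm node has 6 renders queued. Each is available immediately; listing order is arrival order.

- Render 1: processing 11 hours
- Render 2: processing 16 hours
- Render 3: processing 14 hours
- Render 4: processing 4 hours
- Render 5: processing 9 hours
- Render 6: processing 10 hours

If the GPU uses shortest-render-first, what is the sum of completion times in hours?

SPT (increasing processing time): Render 4 Render 5 Render 6 Render 1 Render 3 Render 2.
Render 4: 0→4
Render 5: 4→13
Render 6: 13→23
Render 1: 23→34
Render 3: 34→48
Render 2: 48→64
Sum = 4+13+23+34+48+64 = 186.

186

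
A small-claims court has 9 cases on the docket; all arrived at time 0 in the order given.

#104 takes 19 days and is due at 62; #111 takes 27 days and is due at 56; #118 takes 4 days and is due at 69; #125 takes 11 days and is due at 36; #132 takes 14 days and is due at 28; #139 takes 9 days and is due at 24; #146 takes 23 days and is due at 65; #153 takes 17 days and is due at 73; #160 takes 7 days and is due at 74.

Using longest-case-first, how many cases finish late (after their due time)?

LPT (decreasing processing time): #111 #146 #104 #153 #132 #125 #139 #160 #118.
#111: 0→27, due 56, tardiness 0
#146: 27→50, due 65, tardiness 0
#104: 50→69, due 62, tardiness 7
#153: 69→86, due 73, tardiness 13
#132: 86→100, due 28, tardiness 72
#125: 100→111, due 36, tardiness 75
#139: 111→120, due 24, tardiness 96
#160: 120→127, due 74, tardiness 53
#118: 127→131, due 69, tardiness 62
Late cases: 7.

7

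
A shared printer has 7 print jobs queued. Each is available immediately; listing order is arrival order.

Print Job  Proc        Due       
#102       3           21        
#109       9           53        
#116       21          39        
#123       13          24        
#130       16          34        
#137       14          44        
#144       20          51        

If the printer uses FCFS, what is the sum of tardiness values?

127

FIFO (arrival order): #102 #109 #116 #123 #130 #137 #144.
#102: 0→3, due 21, tardiness 0
#109: 3→12, due 53, tardiness 0
#116: 12→33, due 39, tardiness 0
#123: 33→46, due 24, tardiness 22
#130: 46→62, due 34, tardiness 28
#137: 62→76, due 44, tardiness 32
#144: 76→96, due 51, tardiness 45
Sum = 0+0+0+22+28+32+45 = 127.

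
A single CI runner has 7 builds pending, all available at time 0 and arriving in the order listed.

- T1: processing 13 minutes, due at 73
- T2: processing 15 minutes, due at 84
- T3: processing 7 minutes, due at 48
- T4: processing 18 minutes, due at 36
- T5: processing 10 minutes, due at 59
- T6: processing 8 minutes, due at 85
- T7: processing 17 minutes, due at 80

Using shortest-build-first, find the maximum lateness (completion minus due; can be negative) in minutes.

SPT (increasing processing time): T3 T6 T5 T1 T2 T7 T4.
T3: 0→7, due 48, lateness -41
T6: 7→15, due 85, lateness -70
T5: 15→25, due 59, lateness -34
T1: 25→38, due 73, lateness -35
T2: 38→53, due 84, lateness -31
T7: 53→70, due 80, lateness -10
T4: 70→88, due 36, lateness 52
Maximum = 52.

52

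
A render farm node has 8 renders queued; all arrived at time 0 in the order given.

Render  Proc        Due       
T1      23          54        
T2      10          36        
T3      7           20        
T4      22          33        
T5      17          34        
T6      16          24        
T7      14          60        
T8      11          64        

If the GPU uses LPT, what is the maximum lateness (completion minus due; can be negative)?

100

LPT (decreasing processing time): T1 T4 T5 T6 T7 T8 T2 T3.
T1: 0→23, due 54, lateness -31
T4: 23→45, due 33, lateness 12
T5: 45→62, due 34, lateness 28
T6: 62→78, due 24, lateness 54
T7: 78→92, due 60, lateness 32
T8: 92→103, due 64, lateness 39
T2: 103→113, due 36, lateness 77
T3: 113→120, due 20, lateness 100
Maximum = 100.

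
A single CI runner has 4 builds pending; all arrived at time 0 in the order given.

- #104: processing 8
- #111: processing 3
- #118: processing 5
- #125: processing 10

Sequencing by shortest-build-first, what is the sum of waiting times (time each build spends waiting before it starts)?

27

SPT (increasing processing time): #111 #118 #104 #125.
#111: waits 0, runs 0→3
#118: waits 3, runs 3→8
#104: waits 8, runs 8→16
#125: waits 16, runs 16→26
Sum = 0+3+8+16 = 27.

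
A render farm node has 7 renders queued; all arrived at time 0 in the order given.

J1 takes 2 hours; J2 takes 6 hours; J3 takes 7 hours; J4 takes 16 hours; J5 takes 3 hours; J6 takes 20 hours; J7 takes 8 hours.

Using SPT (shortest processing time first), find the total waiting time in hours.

104

SPT (increasing processing time): J1 J5 J2 J3 J7 J4 J6.
J1: waits 0, runs 0→2
J5: waits 2, runs 2→5
J2: waits 5, runs 5→11
J3: waits 11, runs 11→18
J7: waits 18, runs 18→26
J4: waits 26, runs 26→42
J6: waits 42, runs 42→62
Sum = 0+2+5+11+18+26+42 = 104.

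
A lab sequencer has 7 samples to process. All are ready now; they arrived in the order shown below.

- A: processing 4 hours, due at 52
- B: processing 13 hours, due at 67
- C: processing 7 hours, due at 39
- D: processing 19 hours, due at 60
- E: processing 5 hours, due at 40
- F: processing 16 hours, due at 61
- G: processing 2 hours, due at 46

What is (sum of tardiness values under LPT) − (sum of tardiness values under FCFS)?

37

LPT (decreasing processing time): D F B C E A G.
D: 0→19, due 60, tardiness 0
F: 19→35, due 61, tardiness 0
B: 35→48, due 67, tardiness 0
C: 48→55, due 39, tardiness 16
E: 55→60, due 40, tardiness 20
A: 60→64, due 52, tardiness 12
G: 64→66, due 46, tardiness 20
Sum = 0+0+0+16+20+12+20 = 68.
FIFO (arrival order): A B C D E F G.
A: 0→4, due 52, tardiness 0
B: 4→17, due 67, tardiness 0
C: 17→24, due 39, tardiness 0
D: 24→43, due 60, tardiness 0
E: 43→48, due 40, tardiness 8
F: 48→64, due 61, tardiness 3
G: 64→66, due 46, tardiness 20
Sum = 0+0+0+0+8+3+20 = 31.
Difference = 68 − 31 = 37.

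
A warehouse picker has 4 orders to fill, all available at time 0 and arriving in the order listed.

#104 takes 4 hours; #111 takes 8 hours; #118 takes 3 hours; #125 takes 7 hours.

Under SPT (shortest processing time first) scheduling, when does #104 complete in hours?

SPT (increasing processing time): #118 #104 #125 #111.
#118: 0→3
#104: 3→7

7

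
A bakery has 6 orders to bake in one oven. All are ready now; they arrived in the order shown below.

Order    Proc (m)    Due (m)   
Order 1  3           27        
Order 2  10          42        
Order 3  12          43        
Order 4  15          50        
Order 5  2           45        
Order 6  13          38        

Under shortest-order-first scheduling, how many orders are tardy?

2

SPT (increasing processing time): Order 5 Order 1 Order 2 Order 3 Order 6 Order 4.
Order 5: 0→2, due 45, tardiness 0
Order 1: 2→5, due 27, tardiness 0
Order 2: 5→15, due 42, tardiness 0
Order 3: 15→27, due 43, tardiness 0
Order 6: 27→40, due 38, tardiness 2
Order 4: 40→55, due 50, tardiness 5
Late orders: 2.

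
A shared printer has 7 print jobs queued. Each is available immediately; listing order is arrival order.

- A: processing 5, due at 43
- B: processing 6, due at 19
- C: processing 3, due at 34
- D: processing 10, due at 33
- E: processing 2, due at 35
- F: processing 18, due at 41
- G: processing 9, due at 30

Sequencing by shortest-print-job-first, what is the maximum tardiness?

SPT (increasing processing time): E C A B G D F.
E: 0→2, due 35, tardiness 0
C: 2→5, due 34, tardiness 0
A: 5→10, due 43, tardiness 0
B: 10→16, due 19, tardiness 0
G: 16→25, due 30, tardiness 0
D: 25→35, due 33, tardiness 2
F: 35→53, due 41, tardiness 12
Maximum = 12.

12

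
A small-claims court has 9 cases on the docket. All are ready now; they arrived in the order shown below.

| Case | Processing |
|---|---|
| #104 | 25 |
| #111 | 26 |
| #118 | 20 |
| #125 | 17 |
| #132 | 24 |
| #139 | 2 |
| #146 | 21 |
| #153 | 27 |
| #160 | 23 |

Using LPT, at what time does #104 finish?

LPT (decreasing processing time): #153 #111 #104 #132 #160 #146 #118 #125 #139.
#153: 0→27
#111: 27→53
#104: 53→78

78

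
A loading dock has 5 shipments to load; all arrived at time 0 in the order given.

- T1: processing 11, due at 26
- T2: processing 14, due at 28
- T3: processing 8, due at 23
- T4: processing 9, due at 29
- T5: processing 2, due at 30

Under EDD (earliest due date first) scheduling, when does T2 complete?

33

EDD (increasing due date): T3 T1 T2 T4 T5.
T3: 0→8
T1: 8→19
T2: 19→33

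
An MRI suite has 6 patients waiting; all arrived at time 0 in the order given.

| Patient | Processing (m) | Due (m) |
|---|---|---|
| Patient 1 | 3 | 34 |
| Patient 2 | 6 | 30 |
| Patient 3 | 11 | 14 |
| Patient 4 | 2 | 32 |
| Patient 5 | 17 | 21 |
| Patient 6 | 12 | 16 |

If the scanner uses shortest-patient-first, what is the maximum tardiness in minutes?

30

SPT (increasing processing time): Patient 4 Patient 1 Patient 2 Patient 3 Patient 6 Patient 5.
Patient 4: 0→2, due 32, tardiness 0
Patient 1: 2→5, due 34, tardiness 0
Patient 2: 5→11, due 30, tardiness 0
Patient 3: 11→22, due 14, tardiness 8
Patient 6: 22→34, due 16, tardiness 18
Patient 5: 34→51, due 21, tardiness 30
Maximum = 30.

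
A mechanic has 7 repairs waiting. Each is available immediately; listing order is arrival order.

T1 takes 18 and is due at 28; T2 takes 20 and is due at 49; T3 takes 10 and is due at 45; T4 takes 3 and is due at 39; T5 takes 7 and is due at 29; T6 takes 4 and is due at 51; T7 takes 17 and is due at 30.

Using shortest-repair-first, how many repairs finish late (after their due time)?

SPT (increasing processing time): T4 T6 T5 T3 T7 T1 T2.
T4: 0→3, due 39, tardiness 0
T6: 3→7, due 51, tardiness 0
T5: 7→14, due 29, tardiness 0
T3: 14→24, due 45, tardiness 0
T7: 24→41, due 30, tardiness 11
T1: 41→59, due 28, tardiness 31
T2: 59→79, due 49, tardiness 30
Late repairs: 3.

3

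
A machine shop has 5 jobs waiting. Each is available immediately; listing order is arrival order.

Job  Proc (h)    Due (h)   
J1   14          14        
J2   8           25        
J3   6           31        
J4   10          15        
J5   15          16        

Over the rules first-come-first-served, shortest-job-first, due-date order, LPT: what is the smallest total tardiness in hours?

60

FIFO (arrival order): J1 J2 J3 J4 J5.
J1: 0→14, due 14, tardiness 0
J2: 14→22, due 25, tardiness 0
J3: 22→28, due 31, tardiness 0
J4: 28→38, due 15, tardiness 23
J5: 38→53, due 16, tardiness 37
Sum = 0+0+0+23+37 = 60.
SPT (increasing processing time): J3 J2 J4 J1 J5.
J3: 0→6, due 31, tardiness 0
J2: 6→14, due 25, tardiness 0
J4: 14→24, due 15, tardiness 9
J1: 24→38, due 14, tardiness 24
J5: 38→53, due 16, tardiness 37
Sum = 0+0+9+24+37 = 70.
EDD (increasing due date): J1 J4 J5 J2 J3.
J1: 0→14, due 14, tardiness 0
J4: 14→24, due 15, tardiness 9
J5: 24→39, due 16, tardiness 23
J2: 39→47, due 25, tardiness 22
J3: 47→53, due 31, tardiness 22
Sum = 0+9+23+22+22 = 76.
LPT (decreasing processing time): J5 J1 J4 J2 J3.
J5: 0→15, due 16, tardiness 0
J1: 15→29, due 14, tardiness 15
J4: 29→39, due 15, tardiness 24
J2: 39→47, due 25, tardiness 22
J3: 47→53, due 31, tardiness 22
Sum = 0+15+24+22+22 = 83.
FIFO 60, SPT 70, EDD 76, LPT 83 → minimum 60.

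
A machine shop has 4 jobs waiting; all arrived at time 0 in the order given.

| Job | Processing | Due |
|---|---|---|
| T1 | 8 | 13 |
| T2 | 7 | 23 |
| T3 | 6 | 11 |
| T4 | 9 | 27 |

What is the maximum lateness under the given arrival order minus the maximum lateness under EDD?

7

FIFO (arrival order): T1 T2 T3 T4.
T1: 0→8, due 13, lateness -5
T2: 8→15, due 23, lateness -8
T3: 15→21, due 11, lateness 10
T4: 21→30, due 27, lateness 3
Maximum = 10.
EDD (increasing due date): T3 T1 T2 T4.
T3: 0→6, due 11, lateness -5
T1: 6→14, due 13, lateness 1
T2: 14→21, due 23, lateness -2
T4: 21→30, due 27, lateness 3
Maximum = 3.
Difference = 10 − 3 = 7.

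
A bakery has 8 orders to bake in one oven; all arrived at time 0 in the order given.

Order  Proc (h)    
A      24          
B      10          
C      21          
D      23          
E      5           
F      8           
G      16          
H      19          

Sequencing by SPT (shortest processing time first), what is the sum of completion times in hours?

SPT (increasing processing time): E F B G H C D A.
E: 0→5
F: 5→13
B: 13→23
G: 23→39
H: 39→58
C: 58→79
D: 79→102
A: 102→126
Sum = 5+13+23+39+58+79+102+126 = 445.

445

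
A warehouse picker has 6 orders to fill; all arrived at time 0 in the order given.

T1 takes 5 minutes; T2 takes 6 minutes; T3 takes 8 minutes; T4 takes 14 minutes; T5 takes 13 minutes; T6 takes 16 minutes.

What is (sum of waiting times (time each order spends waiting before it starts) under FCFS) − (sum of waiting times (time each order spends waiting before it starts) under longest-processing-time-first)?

-83

FIFO (arrival order): T1 T2 T3 T4 T5 T6.
T1: waits 0, runs 0→5
T2: waits 5, runs 5→11
T3: waits 11, runs 11→19
T4: waits 19, runs 19→33
T5: waits 33, runs 33→46
T6: waits 46, runs 46→62
Sum = 0+5+11+19+33+46 = 114.
LPT (decreasing processing time): T6 T4 T5 T3 T2 T1.
T6: waits 0, runs 0→16
T4: waits 16, runs 16→30
T5: waits 30, runs 30→43
T3: waits 43, runs 43→51
T2: waits 51, runs 51→57
T1: waits 57, runs 57→62
Sum = 0+16+30+43+51+57 = 197.
Difference = 114 − 197 = -83.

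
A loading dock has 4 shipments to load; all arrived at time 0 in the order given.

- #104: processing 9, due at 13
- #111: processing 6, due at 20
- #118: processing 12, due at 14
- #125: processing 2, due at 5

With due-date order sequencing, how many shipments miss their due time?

2

EDD (increasing due date): #125 #104 #118 #111.
#125: 0→2, due 5, tardiness 0
#104: 2→11, due 13, tardiness 0
#118: 11→23, due 14, tardiness 9
#111: 23→29, due 20, tardiness 9
Late shipments: 2.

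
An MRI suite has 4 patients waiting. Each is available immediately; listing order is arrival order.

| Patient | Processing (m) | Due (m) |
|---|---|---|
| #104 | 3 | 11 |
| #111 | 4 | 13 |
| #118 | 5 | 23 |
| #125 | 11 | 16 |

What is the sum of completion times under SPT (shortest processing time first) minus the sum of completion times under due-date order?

SPT (increasing processing time): #104 #111 #118 #125.
#104: 0→3
#111: 3→7
#118: 7→12
#125: 12→23
Sum = 3+7+12+23 = 45.
EDD (increasing due date): #104 #111 #125 #118.
#104: 0→3
#111: 3→7
#125: 7→18
#118: 18→23
Sum = 3+7+18+23 = 51.
Difference = 45 − 51 = -6.

-6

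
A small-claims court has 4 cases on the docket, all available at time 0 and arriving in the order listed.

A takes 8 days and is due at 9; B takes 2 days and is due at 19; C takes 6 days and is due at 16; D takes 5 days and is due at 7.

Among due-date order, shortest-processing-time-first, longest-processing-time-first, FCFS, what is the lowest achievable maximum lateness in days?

4

EDD (increasing due date): D A C B.
D: 0→5, due 7, lateness -2
A: 5→13, due 9, lateness 4
C: 13→19, due 16, lateness 3
B: 19→21, due 19, lateness 2
Maximum = 4.
SPT (increasing processing time): B D C A.
B: 0→2, due 19, lateness -17
D: 2→7, due 7, lateness 0
C: 7→13, due 16, lateness -3
A: 13→21, due 9, lateness 12
Maximum = 12.
LPT (decreasing processing time): A C D B.
A: 0→8, due 9, lateness -1
C: 8→14, due 16, lateness -2
D: 14→19, due 7, lateness 12
B: 19→21, due 19, lateness 2
Maximum = 12.
FIFO (arrival order): A B C D.
A: 0→8, due 9, lateness -1
B: 8→10, due 19, lateness -9
C: 10→16, due 16, lateness 0
D: 16→21, due 7, lateness 14
Maximum = 14.
EDD 4, SPT 12, LPT 12, FIFO 14 → minimum 4.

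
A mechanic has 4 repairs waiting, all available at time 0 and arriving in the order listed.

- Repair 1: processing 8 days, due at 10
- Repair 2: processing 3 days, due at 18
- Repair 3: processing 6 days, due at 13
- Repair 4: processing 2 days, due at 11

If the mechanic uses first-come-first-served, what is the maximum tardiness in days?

8

FIFO (arrival order): Repair 1 Repair 2 Repair 3 Repair 4.
Repair 1: 0→8, due 10, tardiness 0
Repair 2: 8→11, due 18, tardiness 0
Repair 3: 11→17, due 13, tardiness 4
Repair 4: 17→19, due 11, tardiness 8
Maximum = 8.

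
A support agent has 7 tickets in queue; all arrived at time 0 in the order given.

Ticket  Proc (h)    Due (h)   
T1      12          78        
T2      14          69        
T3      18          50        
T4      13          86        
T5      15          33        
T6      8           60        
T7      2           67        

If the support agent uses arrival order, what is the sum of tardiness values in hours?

FIFO (arrival order): T1 T2 T3 T4 T5 T6 T7.
T1: 0→12, due 78, tardiness 0
T2: 12→26, due 69, tardiness 0
T3: 26→44, due 50, tardiness 0
T4: 44→57, due 86, tardiness 0
T5: 57→72, due 33, tardiness 39
T6: 72→80, due 60, tardiness 20
T7: 80→82, due 67, tardiness 15
Sum = 0+0+0+0+39+20+15 = 74.

74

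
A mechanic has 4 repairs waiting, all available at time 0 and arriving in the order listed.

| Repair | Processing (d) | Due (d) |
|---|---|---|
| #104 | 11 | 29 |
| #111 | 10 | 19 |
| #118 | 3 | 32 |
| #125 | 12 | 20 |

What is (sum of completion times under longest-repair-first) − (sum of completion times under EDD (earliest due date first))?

3

LPT (decreasing processing time): #125 #104 #111 #118.
#125: 0→12
#104: 12→23
#111: 23→33
#118: 33→36
Sum = 12+23+33+36 = 104.
EDD (increasing due date): #111 #125 #104 #118.
#111: 0→10
#125: 10→22
#104: 22→33
#118: 33→36
Sum = 10+22+33+36 = 101.
Difference = 104 − 101 = 3.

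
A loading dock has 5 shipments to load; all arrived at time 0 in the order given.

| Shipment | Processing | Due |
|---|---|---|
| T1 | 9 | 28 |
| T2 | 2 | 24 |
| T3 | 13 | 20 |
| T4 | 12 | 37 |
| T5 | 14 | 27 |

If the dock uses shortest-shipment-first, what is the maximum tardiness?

23

SPT (increasing processing time): T2 T1 T4 T3 T5.
T2: 0→2, due 24, tardiness 0
T1: 2→11, due 28, tardiness 0
T4: 11→23, due 37, tardiness 0
T3: 23→36, due 20, tardiness 16
T5: 36→50, due 27, tardiness 23
Maximum = 23.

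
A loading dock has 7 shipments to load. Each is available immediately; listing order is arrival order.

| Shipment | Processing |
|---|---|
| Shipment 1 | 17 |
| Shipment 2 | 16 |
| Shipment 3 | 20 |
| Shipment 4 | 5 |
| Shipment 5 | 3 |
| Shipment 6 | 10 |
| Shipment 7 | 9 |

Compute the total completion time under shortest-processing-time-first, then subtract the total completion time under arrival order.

SPT (increasing processing time): Shipment 5 Shipment 4 Shipment 7 Shipment 6 Shipment 2 Shipment 1 Shipment 3.
Shipment 5: 0→3
Shipment 4: 3→8
Shipment 7: 8→17
Shipment 6: 17→27
Shipment 2: 27→43
Shipment 1: 43→60
Shipment 3: 60→80
Sum = 3+8+17+27+43+60+80 = 238.
FIFO (arrival order): Shipment 1 Shipment 2 Shipment 3 Shipment 4 Shipment 5 Shipment 6 Shipment 7.
Shipment 1: 0→17
Shipment 2: 17→33
Shipment 3: 33→53
Shipment 4: 53→58
Shipment 5: 58→61
Shipment 6: 61→71
Shipment 7: 71→80
Sum = 17+33+53+58+61+71+80 = 373.
Difference = 238 − 373 = -135.

-135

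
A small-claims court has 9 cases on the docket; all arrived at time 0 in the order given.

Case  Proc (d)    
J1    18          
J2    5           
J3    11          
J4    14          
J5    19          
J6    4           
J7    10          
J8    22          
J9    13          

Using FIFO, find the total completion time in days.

561

FIFO (arrival order): J1 J2 J3 J4 J5 J6 J7 J8 J9.
J1: 0→18
J2: 18→23
J3: 23→34
J4: 34→48
J5: 48→67
J6: 67→71
J7: 71→81
J8: 81→103
J9: 103→116
Sum = 18+23+34+48+67+71+81+103+116 = 561.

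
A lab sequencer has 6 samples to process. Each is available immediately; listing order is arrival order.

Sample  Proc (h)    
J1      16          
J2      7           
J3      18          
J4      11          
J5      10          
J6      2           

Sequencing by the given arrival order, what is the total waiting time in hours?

194

FIFO (arrival order): J1 J2 J3 J4 J5 J6.
J1: waits 0, runs 0→16
J2: waits 16, runs 16→23
J3: waits 23, runs 23→41
J4: waits 41, runs 41→52
J5: waits 52, runs 52→62
J6: waits 62, runs 62→64
Sum = 0+16+23+41+52+62 = 194.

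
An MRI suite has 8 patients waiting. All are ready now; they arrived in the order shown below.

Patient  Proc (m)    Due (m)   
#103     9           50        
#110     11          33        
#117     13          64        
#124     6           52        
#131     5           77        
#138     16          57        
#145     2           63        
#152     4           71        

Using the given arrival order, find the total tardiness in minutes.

3

FIFO (arrival order): #103 #110 #117 #124 #131 #138 #145 #152.
#103: 0→9, due 50, tardiness 0
#110: 9→20, due 33, tardiness 0
#117: 20→33, due 64, tardiness 0
#124: 33→39, due 52, tardiness 0
#131: 39→44, due 77, tardiness 0
#138: 44→60, due 57, tardiness 3
#145: 60→62, due 63, tardiness 0
#152: 62→66, due 71, tardiness 0
Sum = 0+0+0+0+0+3+0+0 = 3.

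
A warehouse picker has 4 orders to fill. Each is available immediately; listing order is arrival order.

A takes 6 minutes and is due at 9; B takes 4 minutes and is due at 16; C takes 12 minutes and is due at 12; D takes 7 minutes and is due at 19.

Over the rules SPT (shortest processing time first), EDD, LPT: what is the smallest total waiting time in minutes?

SPT (increasing processing time): B A D C.
B: waits 0, runs 0→4
A: waits 4, runs 4→10
D: waits 10, runs 10→17
C: waits 17, runs 17→29
Sum = 0+4+10+17 = 31.
EDD (increasing due date): A C B D.
A: waits 0, runs 0→6
C: waits 6, runs 6→18
B: waits 18, runs 18→22
D: waits 22, runs 22→29
Sum = 0+6+18+22 = 46.
LPT (decreasing processing time): C D A B.
C: waits 0, runs 0→12
D: waits 12, runs 12→19
A: waits 19, runs 19→25
B: waits 25, runs 25→29
Sum = 0+12+19+25 = 56.
SPT 31, EDD 46, LPT 56 → minimum 31.

31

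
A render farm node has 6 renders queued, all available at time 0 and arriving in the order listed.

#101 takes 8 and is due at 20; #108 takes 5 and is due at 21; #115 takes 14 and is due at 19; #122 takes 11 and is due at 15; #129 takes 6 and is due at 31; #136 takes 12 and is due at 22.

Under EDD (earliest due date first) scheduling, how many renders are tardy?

5

EDD (increasing due date): #122 #115 #101 #108 #136 #129.
#122: 0→11, due 15, tardiness 0
#115: 11→25, due 19, tardiness 6
#101: 25→33, due 20, tardiness 13
#108: 33→38, due 21, tardiness 17
#136: 38→50, due 22, tardiness 28
#129: 50→56, due 31, tardiness 25
Late renders: 5.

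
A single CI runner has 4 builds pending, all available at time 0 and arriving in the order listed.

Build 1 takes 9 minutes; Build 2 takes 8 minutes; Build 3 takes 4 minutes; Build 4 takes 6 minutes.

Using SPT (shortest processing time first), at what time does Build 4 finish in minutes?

SPT (increasing processing time): Build 3 Build 4 Build 2 Build 1.
Build 3: 0→4
Build 4: 4→10

10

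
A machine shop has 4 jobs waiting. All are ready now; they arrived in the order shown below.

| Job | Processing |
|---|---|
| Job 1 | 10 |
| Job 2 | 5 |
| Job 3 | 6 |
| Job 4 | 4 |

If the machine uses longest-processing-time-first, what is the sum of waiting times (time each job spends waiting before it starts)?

47

LPT (decreasing processing time): Job 1 Job 3 Job 2 Job 4.
Job 1: waits 0, runs 0→10
Job 3: waits 10, runs 10→16
Job 2: waits 16, runs 16→21
Job 4: waits 21, runs 21→25
Sum = 0+10+16+21 = 47.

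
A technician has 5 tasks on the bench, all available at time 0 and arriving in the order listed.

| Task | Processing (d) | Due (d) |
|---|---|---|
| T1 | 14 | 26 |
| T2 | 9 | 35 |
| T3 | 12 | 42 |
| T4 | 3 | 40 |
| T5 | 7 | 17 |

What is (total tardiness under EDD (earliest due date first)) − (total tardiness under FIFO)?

EDD (increasing due date): T5 T1 T2 T4 T3.
T5: 0→7, due 17, tardiness 0
T1: 7→21, due 26, tardiness 0
T2: 21→30, due 35, tardiness 0
T4: 30→33, due 40, tardiness 0
T3: 33→45, due 42, tardiness 3
Sum = 0+0+0+0+3 = 3.
FIFO (arrival order): T1 T2 T3 T4 T5.
T1: 0→14, due 26, tardiness 0
T2: 14→23, due 35, tardiness 0
T3: 23→35, due 42, tardiness 0
T4: 35→38, due 40, tardiness 0
T5: 38→45, due 17, tardiness 28
Sum = 0+0+0+0+28 = 28.
Difference = 3 − 28 = -25.

-25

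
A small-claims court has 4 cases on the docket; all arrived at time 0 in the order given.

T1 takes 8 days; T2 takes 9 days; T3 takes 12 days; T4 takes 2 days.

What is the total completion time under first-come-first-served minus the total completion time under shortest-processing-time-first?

FIFO (arrival order): T1 T2 T3 T4.
T1: 0→8
T2: 8→17
T3: 17→29
T4: 29→31
Sum = 8+17+29+31 = 85.
SPT (increasing processing time): T4 T1 T2 T3.
T4: 0→2
T1: 2→10
T2: 10→19
T3: 19→31
Sum = 2+10+19+31 = 62.
Difference = 85 − 62 = 23.

23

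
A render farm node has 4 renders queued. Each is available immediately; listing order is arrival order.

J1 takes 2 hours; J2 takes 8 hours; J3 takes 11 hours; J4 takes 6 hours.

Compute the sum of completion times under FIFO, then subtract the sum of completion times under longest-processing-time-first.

FIFO (arrival order): J1 J2 J3 J4.
J1: 0→2
J2: 2→10
J3: 10→21
J4: 21→27
Sum = 2+10+21+27 = 60.
LPT (decreasing processing time): J3 J2 J4 J1.
J3: 0→11
J2: 11→19
J4: 19→25
J1: 25→27
Sum = 11+19+25+27 = 82.
Difference = 60 − 82 = -22.

-22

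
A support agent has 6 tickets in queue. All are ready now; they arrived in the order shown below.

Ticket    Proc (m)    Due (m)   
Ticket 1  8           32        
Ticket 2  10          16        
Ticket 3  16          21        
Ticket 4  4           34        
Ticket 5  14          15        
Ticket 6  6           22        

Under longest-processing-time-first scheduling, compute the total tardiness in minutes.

111

LPT (decreasing processing time): Ticket 3 Ticket 5 Ticket 2 Ticket 1 Ticket 6 Ticket 4.
Ticket 3: 0→16, due 21, tardiness 0
Ticket 5: 16→30, due 15, tardiness 15
Ticket 2: 30→40, due 16, tardiness 24
Ticket 1: 40→48, due 32, tardiness 16
Ticket 6: 48→54, due 22, tardiness 32
Ticket 4: 54→58, due 34, tardiness 24
Sum = 0+15+24+16+32+24 = 111.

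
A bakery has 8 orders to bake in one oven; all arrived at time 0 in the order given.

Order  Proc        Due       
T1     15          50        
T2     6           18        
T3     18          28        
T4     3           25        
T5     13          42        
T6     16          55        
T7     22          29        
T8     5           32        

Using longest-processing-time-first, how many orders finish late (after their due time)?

7

LPT (decreasing processing time): T7 T3 T6 T1 T5 T2 T8 T4.
T7: 0→22, due 29, tardiness 0
T3: 22→40, due 28, tardiness 12
T6: 40→56, due 55, tardiness 1
T1: 56→71, due 50, tardiness 21
T5: 71→84, due 42, tardiness 42
T2: 84→90, due 18, tardiness 72
T8: 90→95, due 32, tardiness 63
T4: 95→98, due 25, tardiness 73
Late orders: 7.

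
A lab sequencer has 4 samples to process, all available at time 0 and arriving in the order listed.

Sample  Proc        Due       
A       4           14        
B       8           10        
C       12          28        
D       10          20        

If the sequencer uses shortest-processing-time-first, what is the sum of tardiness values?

SPT (increasing processing time): A B D C.
A: 0→4, due 14, tardiness 0
B: 4→12, due 10, tardiness 2
D: 12→22, due 20, tardiness 2
C: 22→34, due 28, tardiness 6
Sum = 0+2+2+6 = 10.

10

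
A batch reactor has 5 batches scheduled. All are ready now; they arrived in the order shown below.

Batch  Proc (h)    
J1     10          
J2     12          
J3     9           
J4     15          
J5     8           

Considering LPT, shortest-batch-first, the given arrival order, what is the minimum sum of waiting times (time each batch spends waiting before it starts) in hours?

91

LPT (decreasing processing time): J4 J2 J1 J3 J5.
J4: waits 0, runs 0→15
J2: waits 15, runs 15→27
J1: waits 27, runs 27→37
J3: waits 37, runs 37→46
J5: waits 46, runs 46→54
Sum = 0+15+27+37+46 = 125.
SPT (increasing processing time): J5 J3 J1 J2 J4.
J5: waits 0, runs 0→8
J3: waits 8, runs 8→17
J1: waits 17, runs 17→27
J2: waits 27, runs 27→39
J4: waits 39, runs 39→54
Sum = 0+8+17+27+39 = 91.
FIFO (arrival order): J1 J2 J3 J4 J5.
J1: waits 0, runs 0→10
J2: waits 10, runs 10→22
J3: waits 22, runs 22→31
J4: waits 31, runs 31→46
J5: waits 46, runs 46→54
Sum = 0+10+22+31+46 = 109.
LPT 125, SPT 91, FIFO 109 → minimum 91.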